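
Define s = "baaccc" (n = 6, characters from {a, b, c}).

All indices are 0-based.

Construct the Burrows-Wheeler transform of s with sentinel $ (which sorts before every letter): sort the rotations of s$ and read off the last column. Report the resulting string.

rank  rotation last
    0  $baaccc  c
    1  aaccc$b  b
    2  accc$ba  a
    3  baaccc$  $
    4  c$baacc  c
    5  cc$baac  c
    6  ccc$baa  a

cba$cca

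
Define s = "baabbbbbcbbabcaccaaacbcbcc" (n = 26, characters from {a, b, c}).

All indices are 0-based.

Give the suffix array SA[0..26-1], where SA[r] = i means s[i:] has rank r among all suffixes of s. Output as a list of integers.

[17, 1, 18, 2, 11, 19, 14, 0, 10, 9, 3, 4, 5, 6, 12, 7, 21, 23, 25, 16, 13, 8, 20, 22, 24, 15]

rank | idx | suffix
   0 |  17 | aaacbcbcc
   1 |   1 | aabbbbbcbbabcaccaaacbcbcc
   2 |  18 | aacbcbcc
   3 |   2 | abbbbbcbbabcaccaaacbcbcc
   4 |  11 | abcaccaaacbcbcc
   5 |  19 | acbcbcc
   6 |  14 | accaaacbcbcc
   7 |   0 | baabbbbbcbbabcaccaaacbcbcc
   8 |  10 | babcaccaaacbcbcc
   9 |   9 | bbabcaccaaacbcbcc
  10 |   3 | bbbbbcbbabcaccaaacbcbcc
  11 |   4 | bbbbcbbabcaccaaacbcbcc
  12 |   5 | bbbcbbabcaccaaacbcbcc
  13 |   6 | bbcbbabcaccaaacbcbcc
  14 |  12 | bcaccaaacbcbcc
  15 |   7 | bcbbabcaccaaacbcbcc
  16 |  21 | bcbcc
  17 |  23 | bcc
  18 |  25 | c
  19 |  16 | caaacbcbcc
  20 |  13 | caccaaacbcbcc
  21 |   8 | cbbabcaccaaacbcbcc
  22 |  20 | cbcbcc
  23 |  22 | cbcc
  24 |  24 | cc
  25 |  15 | ccaaacbcbcc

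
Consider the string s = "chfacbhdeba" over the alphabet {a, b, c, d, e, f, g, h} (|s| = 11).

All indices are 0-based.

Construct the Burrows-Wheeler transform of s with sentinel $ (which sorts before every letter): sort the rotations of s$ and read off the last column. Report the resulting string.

rank  rotation      last
    0  $chfacbhdeba  a
    1  a$chfacbhdeb  b
    2  acbhdeba$chf  f
    3  ba$chfacbhde  e
    4  bhdeba$chfac  c
    5  cbhdeba$chfa  a
    6  chfacbhdeba$  $
    7  deba$chfacbh  h
    8  eba$chfacbhd  d
    9  facbhdeba$ch  h
   10  hdeba$chfacb  b
   11  hfacbhdeba$c  c

abfeca$hdhbc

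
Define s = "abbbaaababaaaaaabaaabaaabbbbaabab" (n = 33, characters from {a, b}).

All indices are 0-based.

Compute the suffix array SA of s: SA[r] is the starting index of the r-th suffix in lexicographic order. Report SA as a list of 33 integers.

[10, 11, 12, 13, 17, 4, 21, 14, 18, 28, 5, 22, 31, 8, 15, 19, 29, 6, 0, 23, 32, 9, 16, 3, 20, 27, 30, 7, 2, 26, 1, 25, 24]

rank | idx | suffix
   0 |  10 | aaaaaabaaabaaabbbbaabab
   1 |  11 | aaaaabaaabaaabbbbaabab
   2 |  12 | aaaabaaabaaabbbbaabab
   3 |  13 | aaabaaabaaabbbbaabab
   4 |  17 | aaabaaabbbbaabab
   5 |   4 | aaababaaaaaabaaabaaabbbbaabab
   6 |  21 | aaabbbbaabab
   7 |  14 | aabaaabaaabbbbaabab
   8 |  18 | aabaaabbbbaabab
   9 |  28 | aabab
  10 |   5 | aababaaaaaabaaabaaabbbbaabab
  11 |  22 | aabbbbaabab
  12 |  31 | ab
  13 |   8 | abaaaaaabaaabaaabbbbaabab
  14 |  15 | abaaabaaabbbbaabab
  15 |  19 | abaaabbbbaabab
  16 |  29 | abab
  17 |   6 | ababaaaaaabaaabaaabbbbaabab
  18 |   0 | abbbaaababaaaaaabaaabaaabbbbaabab
  19 |  23 | abbbbaabab
  20 |  32 | b
  21 |   9 | baaaaaabaaabaaabbbbaabab
  22 |  16 | baaabaaabbbbaabab
  23 |   3 | baaababaaaaaabaaabaaabbbbaabab
  24 |  20 | baaabbbbaabab
  25 |  27 | baabab
  26 |  30 | bab
  27 |   7 | babaaaaaabaaabaaabbbbaabab
  28 |   2 | bbaaababaaaaaabaaabaaabbbbaabab
  29 |  26 | bbaabab
  30 |   1 | bbbaaababaaaaaabaaabaaabbbbaabab
  31 |  25 | bbbaabab
  32 |  24 | bbbbaabab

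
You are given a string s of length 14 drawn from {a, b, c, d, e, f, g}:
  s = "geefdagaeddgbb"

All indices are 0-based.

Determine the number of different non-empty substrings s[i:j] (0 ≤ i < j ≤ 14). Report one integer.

97

sorted suffixes:
  #0 SA[0]=7  'aeddgbb'
  #1 SA[1]=5  'agaeddgbb'
  #2 SA[2]=13  'b'
  #3 SA[3]=12  'bb'
  #4 SA[4]=4  'dagaeddgbb'
  #5 SA[5]=9  'ddgbb'
  #6 SA[6]=10  'dgbb'
  #7 SA[7]=8  'eddgbb'
  #8 SA[8]=1  'eefdagaeddgbb'
  #9 SA[9]=2  'efdagaeddgbb'
  #10 SA[10]=3  'fdagaeddgbb'
  #11 SA[11]=6  'gaeddgbb'
  #12 SA[12]=11  'gbb'
  #13 SA[13]=0  'geefdagaeddgbb'

SA = [7, 5, 13, 12, 4, 9, 10, 8, 1, 2, 3, 6, 11, 0]
i: (SA[i-1],SA[i]) lcp shared
  1: (7,5) 1 'a'
  2: (5,13) 0 ''
  3: (13,12) 1 'b'
  4: (12,4) 0 ''
  5: (4,9) 1 'd'
  6: (9,10) 1 'd'
  7: (10,8) 0 ''
  8: (8,1) 1 'e'
  9: (1,2) 1 'e'
  10: (2,3) 0 ''
  11: (3,6) 0 ''
  12: (6,11) 1 'g'
  13: (11,0) 1 'g'

n(n+1)/2 = 14·15/2 = 105
Σ LCP = 0 + 1 + 0 + 1 + 0 + 1 + 1 + 0 + 1 + 1 + 0 + 0 + 1 + 1 = 8
distinct = 105 − 8 = 97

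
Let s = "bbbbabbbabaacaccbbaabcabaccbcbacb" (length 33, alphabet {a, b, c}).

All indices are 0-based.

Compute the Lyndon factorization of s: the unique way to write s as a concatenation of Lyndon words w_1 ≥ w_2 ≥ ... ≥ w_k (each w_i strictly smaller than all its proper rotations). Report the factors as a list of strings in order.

["b", "b", "b", "b", "abbb", "ab", "aacaccbb", "aabcabaccbcbacb"]

emit factor 1: 'b' (i=0, period=1)
emit factor 2: 'b' (i=1, period=1)
emit factor 3: 'b' (i=2, period=1)
emit factor 4: 'b' (i=3, period=1)
emit factor 5: 'abbb' (i=4, period=4)
emit factor 6: 'ab' (i=8, period=2)
emit factor 7: 'aacaccbb' (i=10, period=8)
emit factor 8: 'aabcabaccbcbacb' (i=18, period=15)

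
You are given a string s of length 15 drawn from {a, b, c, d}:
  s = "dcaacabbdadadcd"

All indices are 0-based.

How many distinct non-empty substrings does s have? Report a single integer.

rank→(start, suffix):
  0 → (2, 'aacabbdadadcd')
  1 → (5, 'abbdadadcd')
  2 → (3, 'acabbdadadcd')
  3 → (9, 'adadcd')
  4 → (11, 'adcd')
  5 → (6, 'bbdadadcd')
  6 → (7, 'bdadadcd')
  7 → (1, 'caacabbdadadcd')
  8 → (4, 'cabbdadadcd')
  9 → (13, 'cd')
  10 → (14, 'd')
  11 → (8, 'dadadcd')
  12 → (10, 'dadcd')
  13 → (0, 'dcaacabbdadadcd')
  14 → (12, 'dcd')

SA = [2, 5, 3, 9, 11, 6, 7, 1, 4, 13, 14, 8, 10, 0, 12]
rank  pair      lcp
   1  s[2:],s[5:]  1  'a'
   2  s[5:],s[3:]  1  'a'
   3  s[3:],s[9:]  1  'a'
   4  s[9:],s[11:]  2  'ad'
   5  s[11:],s[6:]  0  ''
   6  s[6:],s[7:]  1  'b'
   7  s[7:],s[1:]  0  ''
   8  s[1:],s[4:]  2  'ca'
   9  s[4:],s[13:]  1  'c'
  10  s[13:],s[14:]  0  ''
  11  s[14:],s[8:]  1  'd'
  12  s[8:],s[10:]  3  'dad'
  13  s[10:],s[0:]  1  'd'
  14  s[0:],s[12:]  2  'dc'

n(n+1)/2 = 15·16/2 = 120
Σ LCP = 0 + 1 + 1 + 1 + 2 + 0 + 1 + 0 + 2 + 1 + 0 + 1 + 3 + 1 + 2 = 16
distinct = 120 − 16 = 104

104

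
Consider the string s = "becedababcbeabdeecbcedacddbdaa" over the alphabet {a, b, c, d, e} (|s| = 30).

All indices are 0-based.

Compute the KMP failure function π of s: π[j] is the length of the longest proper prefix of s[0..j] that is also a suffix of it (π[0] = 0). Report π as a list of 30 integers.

[0, 0, 0, 0, 0, 0, 1, 0, 1, 0, 1, 2, 0, 1, 0, 0, 0, 0, 1, 0, 0, 0, 0, 0, 0, 0, 1, 0, 0, 0]

π[0] = 0
j=1 s[j]='e': π[1]=0 (border '')
j=2 s[j]='c': π[2]=0 (border '')
j=3 s[j]='e': π[3]=0 (border '')
j=4 s[j]='d': π[4]=0 (border '')
j=5 s[j]='a': π[5]=0 (border '')
j=6 s[j]='b': π[6]=1 (border 'b')
j=7 s[j]='a': k: 1→0; π[7]=0 (border '')
j=8 s[j]='b': π[8]=1 (border 'b')
j=9 s[j]='c': k: 1→0; π[9]=0 (border '')
j=10 s[j]='b': π[10]=1 (border 'b')
j=11 s[j]='e': π[11]=2 (border 'be')
j=12 s[j]='a': k: 2→0; π[12]=0 (border '')
j=13 s[j]='b': π[13]=1 (border 'b')
j=14 s[j]='d': k: 1→0; π[14]=0 (border '')
j=15 s[j]='e': π[15]=0 (border '')
j=16 s[j]='e': π[16]=0 (border '')
j=17 s[j]='c': π[17]=0 (border '')
j=18 s[j]='b': π[18]=1 (border 'b')
j=19 s[j]='c': k: 1→0; π[19]=0 (border '')
j=20 s[j]='e': π[20]=0 (border '')
j=21 s[j]='d': π[21]=0 (border '')
j=22 s[j]='a': π[22]=0 (border '')
j=23 s[j]='c': π[23]=0 (border '')
j=24 s[j]='d': π[24]=0 (border '')
j=25 s[j]='d': π[25]=0 (border '')
j=26 s[j]='b': π[26]=1 (border 'b')
j=27 s[j]='d': k: 1→0; π[27]=0 (border '')
j=28 s[j]='a': π[28]=0 (border '')
j=29 s[j]='a': π[29]=0 (border '')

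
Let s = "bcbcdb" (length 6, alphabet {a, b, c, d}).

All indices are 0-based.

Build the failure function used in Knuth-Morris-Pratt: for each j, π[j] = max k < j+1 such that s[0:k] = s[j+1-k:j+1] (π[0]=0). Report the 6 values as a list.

[0, 0, 1, 2, 0, 1]

π[0] = 0
j=1 s[j]='c': π[1]=0 (border '')
j=2 s[j]='b': π[2]=1 (border 'b')
j=3 s[j]='c': π[3]=2 (border 'bc')
j=4 s[j]='d': k: 2→0; π[4]=0 (border '')
j=5 s[j]='b': π[5]=1 (border 'b')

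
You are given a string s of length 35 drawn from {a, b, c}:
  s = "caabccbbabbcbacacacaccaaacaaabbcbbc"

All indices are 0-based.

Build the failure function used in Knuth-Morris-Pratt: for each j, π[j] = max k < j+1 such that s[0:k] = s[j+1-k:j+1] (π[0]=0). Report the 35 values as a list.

π[0] = 0
j=1 s[j]='a': π[1]=0 (border '')
j=2 s[j]='a': π[2]=0 (border '')
j=3 s[j]='b': π[3]=0 (border '')
j=4 s[j]='c': π[4]=1 (border 'c')
j=5 s[j]='c': k: 1→0; π[5]=1 (border 'c')
j=6 s[j]='b': k: 1→0; π[6]=0 (border '')
j=7 s[j]='b': π[7]=0 (border '')
j=8 s[j]='a': π[8]=0 (border '')
j=9 s[j]='b': π[9]=0 (border '')
j=10 s[j]='b': π[10]=0 (border '')
j=11 s[j]='c': π[11]=1 (border 'c')
j=12 s[j]='b': k: 1→0; π[12]=0 (border '')
j=13 s[j]='a': π[13]=0 (border '')
j=14 s[j]='c': π[14]=1 (border 'c')
j=15 s[j]='a': π[15]=2 (border 'ca')
j=16 s[j]='c': k: 2→0; π[16]=1 (border 'c')
j=17 s[j]='a': π[17]=2 (border 'ca')
j=18 s[j]='c': k: 2→0; π[18]=1 (border 'c')
j=19 s[j]='a': π[19]=2 (border 'ca')
j=20 s[j]='c': k: 2→0; π[20]=1 (border 'c')
j=21 s[j]='c': k: 1→0; π[21]=1 (border 'c')
j=22 s[j]='a': π[22]=2 (border 'ca')
j=23 s[j]='a': π[23]=3 (border 'caa')
j=24 s[j]='a': k: 3→0; π[24]=0 (border '')
j=25 s[j]='c': π[25]=1 (border 'c')
j=26 s[j]='a': π[26]=2 (border 'ca')
j=27 s[j]='a': π[27]=3 (border 'caa')
j=28 s[j]='a': k: 3→0; π[28]=0 (border '')
j=29 s[j]='b': π[29]=0 (border '')
j=30 s[j]='b': π[30]=0 (border '')
j=31 s[j]='c': π[31]=1 (border 'c')
j=32 s[j]='b': k: 1→0; π[32]=0 (border '')
j=33 s[j]='b': π[33]=0 (border '')
j=34 s[j]='c': π[34]=1 (border 'c')

[0, 0, 0, 0, 1, 1, 0, 0, 0, 0, 0, 1, 0, 0, 1, 2, 1, 2, 1, 2, 1, 1, 2, 3, 0, 1, 2, 3, 0, 0, 0, 1, 0, 0, 1]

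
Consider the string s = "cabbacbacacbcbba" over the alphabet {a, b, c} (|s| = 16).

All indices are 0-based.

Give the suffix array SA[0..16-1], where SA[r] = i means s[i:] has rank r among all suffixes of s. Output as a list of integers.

rank | idx | suffix
   0 |  15 | a
   1 |   1 | abbacbacacbcbba
   2 |   7 | acacbcbba
   3 |   4 | acbacacbcbba
   4 |   9 | acbcbba
   5 |  14 | ba
   6 |   6 | bacacbcbba
   7 |   3 | bacbacacbcbba
   8 |  13 | bba
   9 |   2 | bbacbacacbcbba
  10 |  11 | bcbba
  11 |   0 | cabbacbacacbcbba
  12 |   8 | cacbcbba
  13 |   5 | cbacacbcbba
  14 |  12 | cbba
  15 |  10 | cbcbba

[15, 1, 7, 4, 9, 14, 6, 3, 13, 2, 11, 0, 8, 5, 12, 10]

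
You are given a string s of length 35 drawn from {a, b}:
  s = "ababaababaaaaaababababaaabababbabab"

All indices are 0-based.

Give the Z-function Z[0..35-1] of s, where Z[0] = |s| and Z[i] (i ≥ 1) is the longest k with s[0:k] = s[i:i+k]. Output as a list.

[35, 0, 3, 0, 1, 6, 0, 3, 0, 1, 1, 1, 1, 1, 5, 0, 5, 0, 6, 0, 3, 0, 1, 1, 5, 0, 4, 0, 2, 0, 0, 4, 0, 2, 0]

Z[0]=35
i=1: i≥r, start 0; Z[1]=0
i=2: i≥r, start 0; Z[2]=3 extend→box=[2,5)
i=3: min(r-i=2, Z[1]=0)=0; Z[3]=0
i=4: min(r-i=1, Z[2]=3)=1; Z[4]=1
i=5: i≥r, start 0; Z[5]=6 extend→box=[5,11)
i=6: min(r-i=5, Z[1]=0)=0; Z[6]=0
i=7: min(r-i=4, Z[2]=3)=3; Z[7]=3
i=8: min(r-i=3, Z[3]=0)=0; Z[8]=0
i=9: min(r-i=2, Z[4]=1)=1; Z[9]=1
i=10: min(r-i=1, Z[5]=6)=1; Z[10]=1
i=11: i≥r, start 0; Z[11]=1 extend→box=[11,12)
i=12: i≥r, start 0; Z[12]=1 extend→box=[12,13)
i=13: i≥r, start 0; Z[13]=1 extend→box=[13,14)
i=14: i≥r, start 0; Z[14]=5 extend→box=[14,19)
i=15: min(r-i=4, Z[1]=0)=0; Z[15]=0
i=16: min(r-i=3, Z[2]=3)=3; Z[16]=5 extend→box=[16,21)
i=17: min(r-i=4, Z[1]=0)=0; Z[17]=0
i=18: min(r-i=3, Z[2]=3)=3; Z[18]=6 extend→box=[18,24)
i=19: min(r-i=5, Z[1]=0)=0; Z[19]=0
i=20: min(r-i=4, Z[2]=3)=3; Z[20]=3
i=21: min(r-i=3, Z[3]=0)=0; Z[21]=0
i=22: min(r-i=2, Z[4]=1)=1; Z[22]=1
i=23: min(r-i=1, Z[5]=6)=1; Z[23]=1
i=24: i≥r, start 0; Z[24]=5 extend→box=[24,29)
i=25: min(r-i=4, Z[1]=0)=0; Z[25]=0
i=26: min(r-i=3, Z[2]=3)=3; Z[26]=4 extend→box=[26,30)
i=27: min(r-i=3, Z[1]=0)=0; Z[27]=0
i=28: min(r-i=2, Z[2]=3)=2; Z[28]=2
i=29: min(r-i=1, Z[3]=0)=0; Z[29]=0
i=30: i≥r, start 0; Z[30]=0
i=31: i≥r, start 0; Z[31]=4 extend→box=[31,35)
i=32: min(r-i=3, Z[1]=0)=0; Z[32]=0
i=33: min(r-i=2, Z[2]=3)=2; Z[33]=2
i=34: min(r-i=1, Z[3]=0)=0; Z[34]=0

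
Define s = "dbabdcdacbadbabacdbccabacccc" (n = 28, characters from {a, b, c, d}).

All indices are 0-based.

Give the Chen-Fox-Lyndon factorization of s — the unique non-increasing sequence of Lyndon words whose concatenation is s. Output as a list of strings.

emit factor 1: 'd' (i=0, period=1)
emit factor 2: 'b' (i=1, period=1)
emit factor 3: 'abdcdacbadb' (i=2, period=11)
emit factor 4: 'abacdbcc' (i=13, period=8)
emit factor 5: 'abacccc' (i=21, period=7)

["d", "b", "abdcdacbadb", "abacdbcc", "abacccc"]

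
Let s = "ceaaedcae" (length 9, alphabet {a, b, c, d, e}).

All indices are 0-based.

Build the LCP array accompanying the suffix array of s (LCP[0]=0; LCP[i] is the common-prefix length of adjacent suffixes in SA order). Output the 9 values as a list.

rank→(start, suffix):
  0 → (2, 'aaedcae')
  1 → (7, 'ae')
  2 → (3, 'aedcae')
  3 → (6, 'cae')
  4 → (0, 'ceaaedcae')
  5 → (5, 'dcae')
  6 → (8, 'e')
  7 → (1, 'eaaedcae')
  8 → (4, 'edcae')

SA = [2, 7, 3, 6, 0, 5, 8, 1, 4]
i: (SA[i-1],SA[i]) lcp shared
  1: (2,7) 1 'a'
  2: (7,3) 2 'ae'
  3: (3,6) 0 ''
  4: (6,0) 1 'c'
  5: (0,5) 0 ''
  6: (5,8) 0 ''
  7: (8,1) 1 'e'
  8: (1,4) 1 'e'

[0, 1, 2, 0, 1, 0, 0, 1, 1]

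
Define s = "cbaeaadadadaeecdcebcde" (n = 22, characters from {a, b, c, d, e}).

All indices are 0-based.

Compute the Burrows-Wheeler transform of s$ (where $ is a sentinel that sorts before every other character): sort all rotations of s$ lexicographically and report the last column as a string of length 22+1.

eeaddbdce$ebdaaaccdacea

rank  rotation                 last
    0  $cbaeaadadadaeecdcebcde  e
    1  aadadadaeecdcebcde$cbae  e
    2  adadadaeecdcebcde$cbaea  a
    3  adadaeecdcebcde$cbaeaad  d
    4  adaeecdcebcde$cbaeaadad  d
    5  aeaadadadaeecdcebcde$cb  b
    6  aeecdcebcde$cbaeaadadad  d
    7  baeaadadadaeecdcebcde$c  c
    8  bcde$cbaeaadadadaeecdce  e
    9  cbaeaadadadaeecdcebcde$  $
   10  cdcebcde$cbaeaadadadaee  e
   11  cde$cbaeaadadadaeecdceb  b
   12  cebcde$cbaeaadadadaeecd  d
   13  dadadaeecdcebcde$cbaeaa  a
   14  dadaeecdcebcde$cbaeaada  a
   15  daeecdcebcde$cbaeaadada  a
   16  dcebcde$cbaeaadadadaeec  c
   17  de$cbaeaadadadaeecdcebc  c
   18  e$cbaeaadadadaeecdcebcd  d
   19  eaadadadaeecdcebcde$cba  a
   20  ebcde$cbaeaadadadaeecdc  c
   21  ecdcebcde$cbaeaadadadae  e
   22  eecdcebcde$cbaeaadadada  a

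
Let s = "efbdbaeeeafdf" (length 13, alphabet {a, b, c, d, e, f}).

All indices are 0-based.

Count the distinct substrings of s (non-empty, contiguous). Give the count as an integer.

82

rank→(start, suffix):
  0 → (5, 'aeeeafdf')
  1 → (9, 'afdf')
  2 → (4, 'baeeeafdf')
  3 → (2, 'bdbaeeeafdf')
  4 → (3, 'dbaeeeafdf')
  5 → (11, 'df')
  6 → (8, 'eafdf')
  7 → (7, 'eeafdf')
  8 → (6, 'eeeafdf')
  9 → (0, 'efbdbaeeeafdf')
  10 → (12, 'f')
  11 → (1, 'fbdbaeeeafdf')
  12 → (10, 'fdf')

SA = [5, 9, 4, 2, 3, 11, 8, 7, 6, 0, 12, 1, 10]
[i] adj suffixes → lcp
  [1] 5/9 → 1 ('a')
  [2] 9/4 → 0 ('')
  [3] 4/2 → 1 ('b')
  [4] 2/3 → 0 ('')
  [5] 3/11 → 1 ('d')
  [6] 11/8 → 0 ('')
  [7] 8/7 → 1 ('e')
  [8] 7/6 → 2 ('ee')
  [9] 6/0 → 1 ('e')
  [10] 0/12 → 0 ('')
  [11] 12/1 → 1 ('f')
  [12] 1/10 → 1 ('f')

n(n+1)/2 = 13·14/2 = 91
Σ LCP = 0 + 1 + 0 + 1 + 0 + 1 + 0 + 1 + 2 + 1 + 0 + 1 + 1 = 9
distinct = 91 − 9 = 82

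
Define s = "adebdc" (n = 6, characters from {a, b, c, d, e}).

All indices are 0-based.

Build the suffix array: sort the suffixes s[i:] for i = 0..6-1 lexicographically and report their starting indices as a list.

rank→(start, suffix):
  0 → (0, 'adebdc')
  1 → (3, 'bdc')
  2 → (5, 'c')
  3 → (4, 'dc')
  4 → (1, 'debdc')
  5 → (2, 'ebdc')

[0, 3, 5, 4, 1, 2]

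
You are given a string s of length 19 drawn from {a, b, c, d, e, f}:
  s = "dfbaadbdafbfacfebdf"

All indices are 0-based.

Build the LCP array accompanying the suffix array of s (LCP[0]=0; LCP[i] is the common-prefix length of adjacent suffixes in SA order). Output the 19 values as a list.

[0, 1, 1, 1, 0, 1, 2, 1, 0, 0, 1, 1, 2, 0, 0, 1, 1, 2, 1]

rank | idx | suffix
   0 |   3 | aadbdafbfacfebdf
   1 |  12 | acfebdf
   2 |   4 | adbdafbfacfebdf
   3 |   8 | afbfacfebdf
   4 |   2 | baadbdafbfacfebdf
   5 |   6 | bdafbfacfebdf
   6 |  16 | bdf
   7 |  10 | bfacfebdf
   8 |  13 | cfebdf
   9 |   7 | dafbfacfebdf
  10 |   5 | dbdafbfacfebdf
  11 |  17 | df
  12 |   0 | dfbaadbdafbfacfebdf
  13 |  15 | ebdf
  14 |  18 | f
  15 |  11 | facfebdf
  16 |   1 | fbaadbdafbfacfebdf
  17 |   9 | fbfacfebdf
  18 |  14 | febdf

SA = [3, 12, 4, 8, 2, 6, 16, 10, 13, 7, 5, 17, 0, 15, 18, 11, 1, 9, 14]
i: (SA[i-1],SA[i]) lcp shared
  1: (3,12) 1 'a'
  2: (12,4) 1 'a'
  3: (4,8) 1 'a'
  4: (8,2) 0 ''
  5: (2,6) 1 'b'
  6: (6,16) 2 'bd'
  7: (16,10) 1 'b'
  8: (10,13) 0 ''
  9: (13,7) 0 ''
  10: (7,5) 1 'd'
  11: (5,17) 1 'd'
  12: (17,0) 2 'df'
  13: (0,15) 0 ''
  14: (15,18) 0 ''
  15: (18,11) 1 'f'
  16: (11,1) 1 'f'
  17: (1,9) 2 'fb'
  18: (9,14) 1 'f'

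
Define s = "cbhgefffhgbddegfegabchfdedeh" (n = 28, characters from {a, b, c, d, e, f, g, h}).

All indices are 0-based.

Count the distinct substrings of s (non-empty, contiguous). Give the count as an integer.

381

sorted suffixes:
  #0 SA[0]=18  'abchfdedeh'
  #1 SA[1]=19  'bchfdedeh'
  #2 SA[2]=10  'bddegfegabchfdedeh'
  #3 SA[3]=1  'bhgefffhgbddegfegabchfdedeh'
  #4 SA[4]=0  'cbhgefffhgbddegfegabchfdedeh'
  #5 SA[5]=20  'chfdedeh'
  #6 SA[6]=11  'ddegfegabchfdedeh'
  #7 SA[7]=23  'dedeh'
  #8 SA[8]=12  'degfegabchfdedeh'
  #9 SA[9]=25  'deh'
  #10 SA[10]=24  'edeh'
  #11 SA[11]=4  'efffhgbddegfegabchfdedeh'
  #12 SA[12]=16  'egabchfdedeh'
  #13 SA[13]=13  'egfegabchfdedeh'
  #14 SA[14]=26  'eh'
  #15 SA[15]=22  'fdedeh'
  #16 SA[16]=15  'fegabchfdedeh'
  #17 SA[17]=5  'fffhgbddegfegabchfdedeh'
  #18 SA[18]=6  'ffhgbddegfegabchfdedeh'
  #19 SA[19]=7  'fhgbddegfegabchfdedeh'
  #20 SA[20]=17  'gabchfdedeh'
  #21 SA[21]=9  'gbddegfegabchfdedeh'
  #22 SA[22]=3  'gefffhgbddegfegabchfdedeh'
  #23 SA[23]=14  'gfegabchfdedeh'
  #24 SA[24]=27  'h'
  #25 SA[25]=21  'hfdedeh'
  #26 SA[26]=8  'hgbddegfegabchfdedeh'
  #27 SA[27]=2  'hgefffhgbddegfegabchfdedeh'

SA = [18, 19, 10, 1, 0, 20, 11, 23, 12, 25, 24, 4, 16, 13, 26, 22, 15, 5, 6, 7, 17, 9, 3, 14, 27, 21, 8, 2]
i: (SA[i-1],SA[i]) lcp shared
  1: (18,19) 0 ''
  2: (19,10) 1 'b'
  3: (10,1) 1 'b'
  4: (1,0) 0 ''
  5: (0,20) 1 'c'
  6: (20,11) 0 ''
  7: (11,23) 1 'd'
  8: (23,12) 2 'de'
  9: (12,25) 2 'de'
  10: (25,24) 0 ''
  11: (24,4) 1 'e'
  12: (4,16) 1 'e'
  13: (16,13) 2 'eg'
  14: (13,26) 1 'e'
  15: (26,22) 0 ''
  16: (22,15) 1 'f'
  17: (15,5) 1 'f'
  18: (5,6) 2 'ff'
  19: (6,7) 1 'f'
  20: (7,17) 0 ''
  21: (17,9) 1 'g'
  22: (9,3) 1 'g'
  23: (3,14) 1 'g'
  24: (14,27) 0 ''
  25: (27,21) 1 'h'
  26: (21,8) 1 'h'
  27: (8,2) 2 'hg'

n(n+1)/2 = 28·29/2 = 406
Σ LCP = 0 + 0 + 1 + 1 + 0 + 1 + 0 + 1 + 2 + 2 + 0 + 1 + 1 + 2 + 1 + 0 + 1 + 1 + 2 + 1 + 0 + 1 + 1 + 1 + 0 + 1 + 1 + 2 = 25
distinct = 406 − 25 = 381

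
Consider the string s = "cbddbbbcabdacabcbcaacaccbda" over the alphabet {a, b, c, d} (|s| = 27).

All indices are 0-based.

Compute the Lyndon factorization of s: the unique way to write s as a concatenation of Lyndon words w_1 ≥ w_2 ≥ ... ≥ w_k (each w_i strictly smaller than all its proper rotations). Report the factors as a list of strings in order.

emit factor 1: 'c' (i=0, period=1)
emit factor 2: 'bdd' (i=1, period=3)
emit factor 3: 'bbbc' (i=4, period=4)
emit factor 4: 'abdac' (i=8, period=5)
emit factor 5: 'abcbc' (i=13, period=5)
emit factor 6: 'aacaccbd' (i=18, period=8)
emit factor 7: 'a' (i=26, period=1)

["c", "bdd", "bbbc", "abdac", "abcbc", "aacaccbd", "a"]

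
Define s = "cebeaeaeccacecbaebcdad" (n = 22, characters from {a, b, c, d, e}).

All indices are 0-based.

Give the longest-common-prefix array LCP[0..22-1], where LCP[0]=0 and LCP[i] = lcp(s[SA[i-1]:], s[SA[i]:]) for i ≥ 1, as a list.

[0, 1, 1, 2, 2, 0, 1, 1, 0, 1, 1, 1, 1, 2, 0, 1, 0, 3, 1, 2, 1, 2]

sorted suffixes:
  #0 SA[0]=10  'acecbaebcdad'
  #1 SA[1]=20  'ad'
  #2 SA[2]=4  'aeaeccacecbaebcdad'
  #3 SA[3]=15  'aebcdad'
  #4 SA[4]=6  'aeccacecbaebcdad'
  #5 SA[5]=14  'baebcdad'
  #6 SA[6]=17  'bcdad'
  #7 SA[7]=2  'beaeaeccacecbaebcdad'
  #8 SA[8]=9  'cacecbaebcdad'
  #9 SA[9]=13  'cbaebcdad'
  #10 SA[10]=8  'ccacecbaebcdad'
  #11 SA[11]=18  'cdad'
  #12 SA[12]=0  'cebeaeaeccacecbaebcdad'
  #13 SA[13]=11  'cecbaebcdad'
  #14 SA[14]=21  'd'
  #15 SA[15]=19  'dad'
  #16 SA[16]=3  'eaeaeccacecbaebcdad'
  #17 SA[17]=5  'eaeccacecbaebcdad'
  #18 SA[18]=16  'ebcdad'
  #19 SA[19]=1  'ebeaeaeccacecbaebcdad'
  #20 SA[20]=12  'ecbaebcdad'
  #21 SA[21]=7  'eccacecbaebcdad'

SA = [10, 20, 4, 15, 6, 14, 17, 2, 9, 13, 8, 18, 0, 11, 21, 19, 3, 5, 16, 1, 12, 7]
i: (SA[i-1],SA[i]) lcp shared
  1: (10,20) 1 'a'
  2: (20,4) 1 'a'
  3: (4,15) 2 'ae'
  4: (15,6) 2 'ae'
  5: (6,14) 0 ''
  6: (14,17) 1 'b'
  7: (17,2) 1 'b'
  8: (2,9) 0 ''
  9: (9,13) 1 'c'
  10: (13,8) 1 'c'
  11: (8,18) 1 'c'
  12: (18,0) 1 'c'
  13: (0,11) 2 'ce'
  14: (11,21) 0 ''
  15: (21,19) 1 'd'
  16: (19,3) 0 ''
  17: (3,5) 3 'eae'
  18: (5,16) 1 'e'
  19: (16,1) 2 'eb'
  20: (1,12) 1 'e'
  21: (12,7) 2 'ec'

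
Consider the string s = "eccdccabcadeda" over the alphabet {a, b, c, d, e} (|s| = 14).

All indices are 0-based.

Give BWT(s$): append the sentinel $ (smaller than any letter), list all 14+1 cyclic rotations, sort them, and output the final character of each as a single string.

adccacbdececa$d

rank  rotation         last
    0  $eccdccabcadeda  a
    1  a$eccdccabcaded  d
    2  abcadeda$eccdcc  c
    3  adeda$eccdccabc  c
    4  bcadeda$eccdcca  a
    5  cabcadeda$eccdc  c
    6  cadeda$eccdccab  b
    7  ccabcadeda$eccd  d
    8  ccdccabcadeda$e  e
    9  cdccabcadeda$ec  c
   10  da$eccdccabcade  e
   11  dccabcadeda$ecc  c
   12  deda$eccdccabca  a
   13  eccdccabcadeda$  $
   14  eda$eccdccabcad  d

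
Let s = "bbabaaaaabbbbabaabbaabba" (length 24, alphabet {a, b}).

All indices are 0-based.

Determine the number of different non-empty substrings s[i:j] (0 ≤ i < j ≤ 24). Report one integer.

231

sorted suffixes:
  #0 SA[0]=23  'a'
  #1 SA[1]=4  'aaaaabbbbabaabbaabba'
  #2 SA[2]=5  'aaaabbbbabaabbaabba'
  #3 SA[3]=6  'aaabbbbabaabbaabba'
  #4 SA[4]=19  'aabba'
  #5 SA[5]=15  'aabbaabba'
  #6 SA[6]=7  'aabbbbabaabbaabba'
  #7 SA[7]=2  'abaaaaabbbbabaabbaabba'
  #8 SA[8]=13  'abaabbaabba'
  #9 SA[9]=20  'abba'
  #10 SA[10]=16  'abbaabba'
  #11 SA[11]=8  'abbbbabaabbaabba'
  #12 SA[12]=22  'ba'
  #13 SA[13]=3  'baaaaabbbbabaabbaabba'
  #14 SA[14]=18  'baabba'
  #15 SA[15]=14  'baabbaabba'
  #16 SA[16]=1  'babaaaaabbbbabaabbaabba'
  #17 SA[17]=12  'babaabbaabba'
  #18 SA[18]=21  'bba'
  #19 SA[19]=17  'bbaabba'
  #20 SA[20]=0  'bbabaaaaabbbbabaabbaabba'
  #21 SA[21]=11  'bbabaabbaabba'
  #22 SA[22]=10  'bbbabaabbaabba'
  #23 SA[23]=9  'bbbbabaabbaabba'

SA = [23, 4, 5, 6, 19, 15, 7, 2, 13, 20, 16, 8, 22, 3, 18, 14, 1, 12, 21, 17, 0, 11, 10, 9]
i: (SA[i-1],SA[i]) lcp shared
  1: (23,4) 1 'a'
  2: (4,5) 4 'aaaa'
  3: (5,6) 3 'aaa'
  4: (6,19) 2 'aa'
  5: (19,15) 5 'aabba'
  6: (15,7) 4 'aabb'
  7: (7,2) 1 'a'
  8: (2,13) 4 'abaa'
  9: (13,20) 2 'ab'
  10: (20,16) 4 'abba'
  11: (16,8) 3 'abb'
  12: (8,22) 0 ''
  13: (22,3) 2 'ba'
  14: (3,18) 3 'baa'
  15: (18,14) 6 'baabba'
  16: (14,1) 2 'ba'
  17: (1,12) 5 'babaa'
  18: (12,21) 1 'b'
  19: (21,17) 3 'bba'
  20: (17,0) 3 'bba'
  21: (0,11) 6 'bbabaa'
  22: (11,10) 2 'bb'
  23: (10,9) 3 'bbb'

n(n+1)/2 = 24·25/2 = 300
Σ LCP = 0 + 1 + 4 + 3 + 2 + 5 + 4 + 1 + 4 + 2 + 4 + 3 + 0 + 2 + 3 + 6 + 2 + 5 + 1 + 3 + 3 + 6 + 2 + 3 = 69
distinct = 300 − 69 = 231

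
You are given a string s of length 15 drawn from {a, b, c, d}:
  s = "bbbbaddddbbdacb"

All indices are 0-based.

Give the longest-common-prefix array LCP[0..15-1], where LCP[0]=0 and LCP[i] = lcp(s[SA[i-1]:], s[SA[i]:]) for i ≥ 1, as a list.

[0, 1, 0, 1, 1, 2, 3, 2, 1, 0, 0, 1, 1, 2, 3]

rank | idx | suffix
   0 |  12 | acb
   1 |   4 | addddbbdacb
   2 |  14 | b
   3 |   3 | baddddbbdacb
   4 |   2 | bbaddddbbdacb
   5 |   1 | bbbaddddbbdacb
   6 |   0 | bbbbaddddbbdacb
   7 |   9 | bbdacb
   8 |  10 | bdacb
   9 |  13 | cb
  10 |  11 | dacb
  11 |   8 | dbbdacb
  12 |   7 | ddbbdacb
  13 |   6 | dddbbdacb
  14 |   5 | ddddbbdacb

SA = [12, 4, 14, 3, 2, 1, 0, 9, 10, 13, 11, 8, 7, 6, 5]
[i] adj suffixes → lcp
  [1] 12/4 → 1 ('a')
  [2] 4/14 → 0 ('')
  [3] 14/3 → 1 ('b')
  [4] 3/2 → 1 ('b')
  [5] 2/1 → 2 ('bb')
  [6] 1/0 → 3 ('bbb')
  [7] 0/9 → 2 ('bb')
  [8] 9/10 → 1 ('b')
  [9] 10/13 → 0 ('')
  [10] 13/11 → 0 ('')
  [11] 11/8 → 1 ('d')
  [12] 8/7 → 1 ('d')
  [13] 7/6 → 2 ('dd')
  [14] 6/5 → 3 ('ddd')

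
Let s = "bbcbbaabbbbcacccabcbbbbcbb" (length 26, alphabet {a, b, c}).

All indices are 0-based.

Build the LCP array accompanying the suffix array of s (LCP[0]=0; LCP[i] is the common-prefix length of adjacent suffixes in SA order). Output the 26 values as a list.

[0, 1, 2, 1, 0, 1, 1, 2, 2, 5, 3, 4, 2, 3, 5, 1, 2, 4, 4, 0, 2, 1, 3, 3, 1, 2]

sorted suffixes:
  #0 SA[0]=5  'aabbbbcacccabcbbbbcbb'
  #1 SA[1]=6  'abbbbcacccabcbbbbcbb'
  #2 SA[2]=16  'abcbbbbcbb'
  #3 SA[3]=12  'acccabcbbbbcbb'
  #4 SA[4]=25  'b'
  #5 SA[5]=4  'baabbbbcacccabcbbbbcbb'
  #6 SA[6]=24  'bb'
  #7 SA[7]=3  'bbaabbbbcacccabcbbbbcbb'
  #8 SA[8]=7  'bbbbcacccabcbbbbcbb'
  #9 SA[9]=19  'bbbbcbb'
  #10 SA[10]=8  'bbbcacccabcbbbbcbb'
  #11 SA[11]=20  'bbbcbb'
  #12 SA[12]=9  'bbcacccabcbbbbcbb'
  #13 SA[13]=21  'bbcbb'
  #14 SA[14]=0  'bbcbbaabbbbcacccabcbbbbcbb'
  #15 SA[15]=10  'bcacccabcbbbbcbb'
  #16 SA[16]=22  'bcbb'
  #17 SA[17]=1  'bcbbaabbbbcacccabcbbbbcbb'
  #18 SA[18]=17  'bcbbbbcbb'
  #19 SA[19]=15  'cabcbbbbcbb'
  #20 SA[20]=11  'cacccabcbbbbcbb'
  #21 SA[21]=23  'cbb'
  #22 SA[22]=2  'cbbaabbbbcacccabcbbbbcbb'
  #23 SA[23]=18  'cbbbbcbb'
  #24 SA[24]=14  'ccabcbbbbcbb'
  #25 SA[25]=13  'cccabcbbbbcbb'

SA = [5, 6, 16, 12, 25, 4, 24, 3, 7, 19, 8, 20, 9, 21, 0, 10, 22, 1, 17, 15, 11, 23, 2, 18, 14, 13]
rank  pair      lcp
   1  s[5:],s[6:]  1  'a'
   2  s[6:],s[16:]  2  'ab'
   3  s[16:],s[12:]  1  'a'
   4  s[12:],s[25:]  0  ''
   5  s[25:],s[4:]  1  'b'
   6  s[4:],s[24:]  1  'b'
   7  s[24:],s[3:]  2  'bb'
   8  s[3:],s[7:]  2  'bb'
   9  s[7:],s[19:]  5  'bbbbc'
  10  s[19:],s[8:]  3  'bbb'
  11  s[8:],s[20:]  4  'bbbc'
  12  s[20:],s[9:]  2  'bb'
  13  s[9:],s[21:]  3  'bbc'
  14  s[21:],s[0:]  5  'bbcbb'
  15  s[0:],s[10:]  1  'b'
  16  s[10:],s[22:]  2  'bc'
  17  s[22:],s[1:]  4  'bcbb'
  18  s[1:],s[17:]  4  'bcbb'
  19  s[17:],s[15:]  0  ''
  20  s[15:],s[11:]  2  'ca'
  21  s[11:],s[23:]  1  'c'
  22  s[23:],s[2:]  3  'cbb'
  23  s[2:],s[18:]  3  'cbb'
  24  s[18:],s[14:]  1  'c'
  25  s[14:],s[13:]  2  'cc'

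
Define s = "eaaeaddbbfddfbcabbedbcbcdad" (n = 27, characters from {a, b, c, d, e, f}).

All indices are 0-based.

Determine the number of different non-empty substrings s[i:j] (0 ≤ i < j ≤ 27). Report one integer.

rank | idx | suffix
   0 |   1 | aaeaddbbfddfbcabbedbcbcdad
   1 |  15 | abbedbcbcdad
   2 |  25 | ad
   3 |   4 | addbbfddfbcabbedbcbcdad
   4 |   2 | aeaddbbfddfbcabbedbcbcdad
   5 |  16 | bbedbcbcdad
   6 |   7 | bbfddfbcabbedbcbcdad
   7 |  13 | bcabbedbcbcdad
   8 |  20 | bcbcdad
   9 |  22 | bcdad
  10 |  17 | bedbcbcdad
  11 |   8 | bfddfbcabbedbcbcdad
  12 |  14 | cabbedbcbcdad
  13 |  21 | cbcdad
  14 |  23 | cdad
  15 |  26 | d
  16 |  24 | dad
  17 |   6 | dbbfddfbcabbedbcbcdad
  18 |  19 | dbcbcdad
  19 |   5 | ddbbfddfbcabbedbcbcdad
  20 |  10 | ddfbcabbedbcbcdad
  21 |  11 | dfbcabbedbcbcdad
  22 |   0 | eaaeaddbbfddfbcabbedbcbcdad
  23 |   3 | eaddbbfddfbcabbedbcbcdad
  24 |  18 | edbcbcdad
  25 |  12 | fbcabbedbcbcdad
  26 |   9 | fddfbcabbedbcbcdad

SA = [1, 15, 25, 4, 2, 16, 7, 13, 20, 22, 17, 8, 14, 21, 23, 26, 24, 6, 19, 5, 10, 11, 0, 3, 18, 12, 9]
i: (SA[i-1],SA[i]) lcp shared
  1: (1,15) 1 'a'
  2: (15,25) 1 'a'
  3: (25,4) 2 'ad'
  4: (4,2) 1 'a'
  5: (2,16) 0 ''
  6: (16,7) 2 'bb'
  7: (7,13) 1 'b'
  8: (13,20) 2 'bc'
  9: (20,22) 2 'bc'
  10: (22,17) 1 'b'
  11: (17,8) 1 'b'
  12: (8,14) 0 ''
  13: (14,21) 1 'c'
  14: (21,23) 1 'c'
  15: (23,26) 0 ''
  16: (26,24) 1 'd'
  17: (24,6) 1 'd'
  18: (6,19) 2 'db'
  19: (19,5) 1 'd'
  20: (5,10) 2 'dd'
  21: (10,11) 1 'd'
  22: (11,0) 0 ''
  23: (0,3) 2 'ea'
  24: (3,18) 1 'e'
  25: (18,12) 0 ''
  26: (12,9) 1 'f'

n(n+1)/2 = 27·28/2 = 378
Σ LCP = 0 + 1 + 1 + 2 + 1 + 0 + 2 + 1 + 2 + 2 + 1 + 1 + 0 + 1 + 1 + 0 + 1 + 1 + 2 + 1 + 2 + 1 + 0 + 2 + 1 + 0 + 1 = 28
distinct = 378 − 28 = 350

350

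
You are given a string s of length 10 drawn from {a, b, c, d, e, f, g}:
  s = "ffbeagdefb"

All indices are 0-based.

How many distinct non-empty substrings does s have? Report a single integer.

50

rank | idx | suffix
   0 |   4 | agdefb
   1 |   9 | b
   2 |   2 | beagdefb
   3 |   6 | defb
   4 |   3 | eagdefb
   5 |   7 | efb
   6 |   8 | fb
   7 |   1 | fbeagdefb
   8 |   0 | ffbeagdefb
   9 |   5 | gdefb

SA = [4, 9, 2, 6, 3, 7, 8, 1, 0, 5]
i: (SA[i-1],SA[i]) lcp shared
  1: (4,9) 0 ''
  2: (9,2) 1 'b'
  3: (2,6) 0 ''
  4: (6,3) 0 ''
  5: (3,7) 1 'e'
  6: (7,8) 0 ''
  7: (8,1) 2 'fb'
  8: (1,0) 1 'f'
  9: (0,5) 0 ''

n(n+1)/2 = 10·11/2 = 55
Σ LCP = 0 + 0 + 1 + 0 + 0 + 1 + 0 + 2 + 1 + 0 = 5
distinct = 55 − 5 = 50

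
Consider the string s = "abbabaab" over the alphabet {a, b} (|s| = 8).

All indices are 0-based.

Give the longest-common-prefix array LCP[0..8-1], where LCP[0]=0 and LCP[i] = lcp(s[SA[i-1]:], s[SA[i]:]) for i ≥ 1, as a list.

[0, 1, 2, 2, 0, 1, 2, 1]

rank | idx | suffix
   0 |   5 | aab
   1 |   6 | ab
   2 |   3 | abaab
   3 |   0 | abbabaab
   4 |   7 | b
   5 |   4 | baab
   6 |   2 | babaab
   7 |   1 | bbabaab

SA = [5, 6, 3, 0, 7, 4, 2, 1]
[i] adj suffixes → lcp
  [1] 5/6 → 1 ('a')
  [2] 6/3 → 2 ('ab')
  [3] 3/0 → 2 ('ab')
  [4] 0/7 → 0 ('')
  [5] 7/4 → 1 ('b')
  [6] 4/2 → 2 ('ba')
  [7] 2/1 → 1 ('b')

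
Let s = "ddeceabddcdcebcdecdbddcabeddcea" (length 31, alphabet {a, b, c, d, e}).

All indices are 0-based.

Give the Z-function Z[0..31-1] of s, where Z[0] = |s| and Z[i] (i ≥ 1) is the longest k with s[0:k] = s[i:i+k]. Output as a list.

Z[0]=31
i=1: i≥r, start 0; Z[1]=1 grow→box=[1,2)
i=2: i≥r, start 0; Z[2]=0
i=3: i≥r, start 0; Z[3]=0
i=4: i≥r, start 0; Z[4]=0
i=5: i≥r, start 0; Z[5]=0
i=6: i≥r, start 0; Z[6]=0
i=7: i≥r, start 0; Z[7]=2 grow→box=[7,9)
i=8: min(r-i=1, Z[1]=1)=1; Z[8]=1
i=9: i≥r, start 0; Z[9]=0
i=10: i≥r, start 0; Z[10]=1 grow→box=[10,11)
i=11: i≥r, start 0; Z[11]=0
i=12: i≥r, start 0; Z[12]=0
i=13: i≥r, start 0; Z[13]=0
i=14: i≥r, start 0; Z[14]=0
i=15: i≥r, start 0; Z[15]=1 grow→box=[15,16)
i=16: i≥r, start 0; Z[16]=0
i=17: i≥r, start 0; Z[17]=0
i=18: i≥r, start 0; Z[18]=1 grow→box=[18,19)
i=19: i≥r, start 0; Z[19]=0
i=20: i≥r, start 0; Z[20]=2 grow→box=[20,22)
i=21: min(r-i=1, Z[1]=1)=1; Z[21]=1
i=22: i≥r, start 0; Z[22]=0
i=23: i≥r, start 0; Z[23]=0
i=24: i≥r, start 0; Z[24]=0
i=25: i≥r, start 0; Z[25]=0
i=26: i≥r, start 0; Z[26]=2 grow→box=[26,28)
i=27: min(r-i=1, Z[1]=1)=1; Z[27]=1
i=28: i≥r, start 0; Z[28]=0
i=29: i≥r, start 0; Z[29]=0
i=30: i≥r, start 0; Z[30]=0

[31, 1, 0, 0, 0, 0, 0, 2, 1, 0, 1, 0, 0, 0, 0, 1, 0, 0, 1, 0, 2, 1, 0, 0, 0, 0, 2, 1, 0, 0, 0]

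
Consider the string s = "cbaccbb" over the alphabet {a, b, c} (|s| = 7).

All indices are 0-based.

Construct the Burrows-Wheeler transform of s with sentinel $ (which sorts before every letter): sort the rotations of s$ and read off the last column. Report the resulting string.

bbbcc$ca

rank  rotation  last
    0  $cbaccbb  b
    1  accbb$cb  b
    2  b$cbaccb  b
    3  baccbb$c  c
    4  bb$cbacc  c
    5  cbaccbb$  $
    6  cbb$cbac  c
    7  ccbb$cba  a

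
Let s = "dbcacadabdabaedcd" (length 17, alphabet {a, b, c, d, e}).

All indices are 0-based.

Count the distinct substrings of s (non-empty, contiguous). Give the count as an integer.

rank→(start, suffix):
  0 → (10, 'abaedcd')
  1 → (7, 'abdabaedcd')
  2 → (3, 'acadabdabaedcd')
  3 → (5, 'adabdabaedcd')
  4 → (12, 'aedcd')
  5 → (11, 'baedcd')
  6 → (1, 'bcacadabdabaedcd')
  7 → (8, 'bdabaedcd')
  8 → (2, 'cacadabdabaedcd')
  9 → (4, 'cadabdabaedcd')
  10 → (15, 'cd')
  11 → (16, 'd')
  12 → (9, 'dabaedcd')
  13 → (6, 'dabdabaedcd')
  14 → (0, 'dbcacadabdabaedcd')
  15 → (14, 'dcd')
  16 → (13, 'edcd')

SA = [10, 7, 3, 5, 12, 11, 1, 8, 2, 4, 15, 16, 9, 6, 0, 14, 13]
[i] adj suffixes → lcp
  [1] 10/7 → 2 ('ab')
  [2] 7/3 → 1 ('a')
  [3] 3/5 → 1 ('a')
  [4] 5/12 → 1 ('a')
  [5] 12/11 → 0 ('')
  [6] 11/1 → 1 ('b')
  [7] 1/8 → 1 ('b')
  [8] 8/2 → 0 ('')
  [9] 2/4 → 2 ('ca')
  [10] 4/15 → 1 ('c')
  [11] 15/16 → 0 ('')
  [12] 16/9 → 1 ('d')
  [13] 9/6 → 3 ('dab')
  [14] 6/0 → 1 ('d')
  [15] 0/14 → 1 ('d')
  [16] 14/13 → 0 ('')

n(n+1)/2 = 17·18/2 = 153
Σ LCP = 0 + 2 + 1 + 1 + 1 + 0 + 1 + 1 + 0 + 2 + 1 + 0 + 1 + 3 + 1 + 1 + 0 = 16
distinct = 153 − 16 = 137

137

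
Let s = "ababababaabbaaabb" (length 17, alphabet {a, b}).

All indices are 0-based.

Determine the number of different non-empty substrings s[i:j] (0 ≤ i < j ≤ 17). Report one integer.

107

rank | idx | suffix
   0 |  12 | aaabb
   1 |  13 | aabb
   2 |   8 | aabbaaabb
   3 |   6 | abaabbaaabb
   4 |   4 | ababaabbaaabb
   5 |   2 | abababaabbaaabb
   6 |   0 | ababababaabbaaabb
   7 |  14 | abb
   8 |   9 | abbaaabb
   9 |  16 | b
  10 |  11 | baaabb
  11 |   7 | baabbaaabb
  12 |   5 | babaabbaaabb
  13 |   3 | bababaabbaaabb
  14 |   1 | babababaabbaaabb
  15 |  15 | bb
  16 |  10 | bbaaabb

SA = [12, 13, 8, 6, 4, 2, 0, 14, 9, 16, 11, 7, 5, 3, 1, 15, 10]
rank  pair      lcp
   1  s[12:],s[13:]  2  'aa'
   2  s[13:],s[8:]  4  'aabb'
   3  s[8:],s[6:]  1  'a'
   4  s[6:],s[4:]  3  'aba'
   5  s[4:],s[2:]  5  'ababa'
   6  s[2:],s[0:]  7  'abababa'
   7  s[0:],s[14:]  2  'ab'
   8  s[14:],s[9:]  3  'abb'
   9  s[9:],s[16:]  0  ''
  10  s[16:],s[11:]  1  'b'
  11  s[11:],s[7:]  3  'baa'
  12  s[7:],s[5:]  2  'ba'
  13  s[5:],s[3:]  4  'baba'
  14  s[3:],s[1:]  6  'bababa'
  15  s[1:],s[15:]  1  'b'
  16  s[15:],s[10:]  2  'bb'

n(n+1)/2 = 17·18/2 = 153
Σ LCP = 0 + 2 + 4 + 1 + 3 + 5 + 7 + 2 + 3 + 0 + 1 + 3 + 2 + 4 + 6 + 1 + 2 = 46
distinct = 153 − 46 = 107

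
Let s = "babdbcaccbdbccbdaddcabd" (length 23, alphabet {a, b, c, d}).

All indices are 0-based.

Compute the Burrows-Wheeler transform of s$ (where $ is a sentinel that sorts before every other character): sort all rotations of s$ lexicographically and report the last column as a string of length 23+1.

rank  rotation                  last
    0  $babdbcaccbdbccbdaddcabd  d
    1  abd$babdbcaccbdbccbdaddc  c
    2  abdbcaccbdbccbdaddcabd$b  b
    3  accbdbccbdaddcabd$babdbc  c
    4  addcabd$babdbcaccbdbccbd  d
    5  babdbcaccbdbccbdaddcabd$  $
    6  bcaccbdbccbdaddcabd$babd  d
    7  bccbdaddcabd$babdbcaccbd  d
    8  bd$babdbcaccbdbccbdaddca  a
    9  bdaddcabd$babdbcaccbdbcc  c
   10  bdbcaccbdbccbdaddcabd$ba  a
   11  bdbccbdaddcabd$babdbcacc  c
   12  cabd$babdbcaccbdbccbdadd  d
   13  caccbdbccbdaddcabd$babdb  b
   14  cbdaddcabd$babdbcaccbdbc  c
   15  cbdbccbdaddcabd$babdbcac  c
   16  ccbdaddcabd$babdbcaccbdb  b
   17  ccbdbccbdaddcabd$babdbca  a
   18  d$babdbcaccbdbccbdaddcab  b
   19  daddcabd$babdbcaccbdbccb  b
   20  dbcaccbdbccbdaddcabd$bab  b
   21  dbccbdaddcabd$babdbcaccb  b
   22  dcabd$babdbcaccbdbccbdad  d
   23  ddcabd$babdbcaccbdbccbda  a

dcbcd$ddacacdbccbabbbbda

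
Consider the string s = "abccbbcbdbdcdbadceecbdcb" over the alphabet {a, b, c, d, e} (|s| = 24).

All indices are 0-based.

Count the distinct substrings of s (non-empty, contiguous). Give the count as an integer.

rank→(start, suffix):
  0 → (0, 'abccbbcbdbdcdbadceecbdcb')
  1 → (14, 'adceecbdcb')
  2 → (23, 'b')
  3 → (13, 'badceecbdcb')
  4 → (4, 'bbcbdbdcdbadceecbdcb')
  5 → (5, 'bcbdbdcdbadceecbdcb')
  6 → (1, 'bccbbcbdbdcdbadceecbdcb')
  7 → (7, 'bdbdcdbadceecbdcb')
  8 → (20, 'bdcb')
  9 → (9, 'bdcdbadceecbdcb')
  10 → (22, 'cb')
  11 → (3, 'cbbcbdbdcdbadceecbdcb')
  12 → (6, 'cbdbdcdbadceecbdcb')
  13 → (19, 'cbdcb')
  14 → (2, 'ccbbcbdbdcdbadceecbdcb')
  15 → (11, 'cdbadceecbdcb')
  16 → (16, 'ceecbdcb')
  17 → (12, 'dbadceecbdcb')
  18 → (8, 'dbdcdbadceecbdcb')
  19 → (21, 'dcb')
  20 → (10, 'dcdbadceecbdcb')
  21 → (15, 'dceecbdcb')
  22 → (18, 'ecbdcb')
  23 → (17, 'eecbdcb')

SA = [0, 14, 23, 13, 4, 5, 1, 7, 20, 9, 22, 3, 6, 19, 2, 11, 16, 12, 8, 21, 10, 15, 18, 17]
rank  pair      lcp
   1  s[0:],s[14:]  1  'a'
   2  s[14:],s[23:]  0  ''
   3  s[23:],s[13:]  1  'b'
   4  s[13:],s[4:]  1  'b'
   5  s[4:],s[5:]  1  'b'
   6  s[5:],s[1:]  2  'bc'
   7  s[1:],s[7:]  1  'b'
   8  s[7:],s[20:]  2  'bd'
   9  s[20:],s[9:]  3  'bdc'
  10  s[9:],s[22:]  0  ''
  11  s[22:],s[3:]  2  'cb'
  12  s[3:],s[6:]  2  'cb'
  13  s[6:],s[19:]  3  'cbd'
  14  s[19:],s[2:]  1  'c'
  15  s[2:],s[11:]  1  'c'
  16  s[11:],s[16:]  1  'c'
  17  s[16:],s[12:]  0  ''
  18  s[12:],s[8:]  2  'db'
  19  s[8:],s[21:]  1  'd'
  20  s[21:],s[10:]  2  'dc'
  21  s[10:],s[15:]  2  'dc'
  22  s[15:],s[18:]  0  ''
  23  s[18:],s[17:]  1  'e'

n(n+1)/2 = 24·25/2 = 300
Σ LCP = 0 + 1 + 0 + 1 + 1 + 1 + 2 + 1 + 2 + 3 + 0 + 2 + 2 + 3 + 1 + 1 + 1 + 0 + 2 + 1 + 2 + 2 + 0 + 1 = 30
distinct = 300 − 30 = 270

270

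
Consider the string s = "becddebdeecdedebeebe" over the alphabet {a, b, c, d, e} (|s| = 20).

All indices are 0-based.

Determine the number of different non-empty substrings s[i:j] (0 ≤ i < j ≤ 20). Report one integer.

181

rank | idx | suffix
   0 |   6 | bdeecdedebeebe
   1 |  18 | be
   2 |   0 | becddebdeecdedebeebe
   3 |  15 | beebe
   4 |   2 | cddebdeecdedebeebe
   5 |  10 | cdedebeebe
   6 |   3 | ddebdeecdedebeebe
   7 |   4 | debdeecdedebeebe
   8 |  13 | debeebe
   9 |  11 | dedebeebe
  10 |   7 | deecdedebeebe
  11 |  19 | e
  12 |   5 | ebdeecdedebeebe
  13 |  17 | ebe
  14 |  14 | ebeebe
  15 |   1 | ecddebdeecdedebeebe
  16 |   9 | ecdedebeebe
  17 |  12 | edebeebe
  18 |  16 | eebe
  19 |   8 | eecdedebeebe

SA = [6, 18, 0, 15, 2, 10, 3, 4, 13, 11, 7, 19, 5, 17, 14, 1, 9, 12, 16, 8]
i: (SA[i-1],SA[i]) lcp shared
  1: (6,18) 1 'b'
  2: (18,0) 2 'be'
  3: (0,15) 2 'be'
  4: (15,2) 0 ''
  5: (2,10) 2 'cd'
  6: (10,3) 0 ''
  7: (3,4) 1 'd'
  8: (4,13) 3 'deb'
  9: (13,11) 2 'de'
  10: (11,7) 2 'de'
  11: (7,19) 0 ''
  12: (19,5) 1 'e'
  13: (5,17) 2 'eb'
  14: (17,14) 3 'ebe'
  15: (14,1) 1 'e'
  16: (1,9) 3 'ecd'
  17: (9,12) 1 'e'
  18: (12,16) 1 'e'
  19: (16,8) 2 'ee'

n(n+1)/2 = 20·21/2 = 210
Σ LCP = 0 + 1 + 2 + 2 + 0 + 2 + 0 + 1 + 3 + 2 + 2 + 0 + 1 + 2 + 3 + 1 + 3 + 1 + 1 + 2 = 29
distinct = 210 − 29 = 181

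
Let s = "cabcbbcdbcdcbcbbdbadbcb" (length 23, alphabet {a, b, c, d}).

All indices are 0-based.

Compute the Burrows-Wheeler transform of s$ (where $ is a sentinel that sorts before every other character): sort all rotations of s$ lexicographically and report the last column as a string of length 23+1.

bcbcdccdacbdb$bbbdbbbacc

rank  rotation                  last
    0  $cabcbbcdbcdcbcbbdbadbcb  b
    1  abcbbcdbcdcbcbbdbadbcb$c  c
    2  adbcb$cabcbbcdbcdcbcbbdb  b
    3  b$cabcbbcdbcdcbcbbdbadbc  c
    4  badbcb$cabcbbcdbcdcbcbbd  d
    5  bbcdbcdcbcbbdbadbcb$cabc  c
    6  bbdbadbcb$cabcbbcdbcdcbc  c
    7  bcb$cabcbbcdbcdcbcbbdbad  d
    8  bcbbcdbcdcbcbbdbadbcb$ca  a
    9  bcbbdbadbcb$cabcbbcdbcdc  c
   10  bcdbcdcbcbbdbadbcb$cabcb  b
   11  bcdcbcbbdbadbcb$cabcbbcd  d
   12  bdbadbcb$cabcbbcdbcdcbcb  b
   13  cabcbbcdbcdcbcbbdbadbcb$  $
   14  cb$cabcbbcdbcdcbcbbdbadb  b
   15  cbbcdbcdcbcbbdbadbcb$cab  b
   16  cbbdbadbcb$cabcbbcdbcdcb  b
   17  cbcbbdbadbcb$cabcbbcdbcd  d
   18  cdbcdcbcbbdbadbcb$cabcbb  b
   19  cdcbcbbdbadbcb$cabcbbcdb  b
   20  dbadbcb$cabcbbcdbcdcbcbb  b
   21  dbcb$cabcbbcdbcdcbcbbdba  a
   22  dbcdcbcbbdbadbcb$cabcbbc  c
   23  dcbcbbdbadbcb$cabcbbcdbc  c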